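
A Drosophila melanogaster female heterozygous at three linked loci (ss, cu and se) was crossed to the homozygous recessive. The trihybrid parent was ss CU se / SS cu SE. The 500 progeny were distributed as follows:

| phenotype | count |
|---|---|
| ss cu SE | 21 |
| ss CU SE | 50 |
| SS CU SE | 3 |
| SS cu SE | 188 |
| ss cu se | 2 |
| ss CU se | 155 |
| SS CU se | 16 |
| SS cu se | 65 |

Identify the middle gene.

The two rarest classes, ss cu se and SS CU SE, are the double crossovers. Comparing them with the parentals, only the cu allele has switched, so cu is the middle locus and the order is ss – cu – se.

cu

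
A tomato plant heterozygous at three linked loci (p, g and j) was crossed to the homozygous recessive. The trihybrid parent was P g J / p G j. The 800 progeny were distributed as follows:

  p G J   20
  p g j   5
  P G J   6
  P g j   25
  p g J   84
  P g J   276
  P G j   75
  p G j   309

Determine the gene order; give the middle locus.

g

The two rarest classes, P G J and p g j, are the double crossovers. Comparing them with the parentals, only the g allele has switched, so g is the middle locus and the order is p – g – j.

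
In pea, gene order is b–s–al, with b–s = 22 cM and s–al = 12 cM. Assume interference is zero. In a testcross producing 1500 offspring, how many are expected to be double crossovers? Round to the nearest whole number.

Map distances give recombination frequencies of 0.220 and 0.120 for the two intervals.
With no interference, expected double-crossover frequency = 0.220 × 0.120 = 0.02640.
Expected number = 0.02640 × 1500 = 39.60 ≈ 40.

40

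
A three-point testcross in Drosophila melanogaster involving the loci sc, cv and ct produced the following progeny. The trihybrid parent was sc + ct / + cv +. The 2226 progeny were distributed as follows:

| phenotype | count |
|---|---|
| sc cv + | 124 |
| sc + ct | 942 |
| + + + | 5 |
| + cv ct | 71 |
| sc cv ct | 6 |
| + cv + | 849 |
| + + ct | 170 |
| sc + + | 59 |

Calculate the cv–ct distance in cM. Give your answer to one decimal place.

6.3 cM

The two rarest classes, sc cv ct and + + +, are the double crossovers. Comparing them with the parentals, only the cv allele has switched, so cv is the middle locus and the order is ct – cv – sc.
Crossovers in the ct–cv interval produce the single-crossover classes sc + + and + cv ct (59 + 71 = 130) plus the double crossovers (11).
RF(ct–cv) = (130 + 11) / 2226 = 141/2226 = 0.0633 → 6.3 cM.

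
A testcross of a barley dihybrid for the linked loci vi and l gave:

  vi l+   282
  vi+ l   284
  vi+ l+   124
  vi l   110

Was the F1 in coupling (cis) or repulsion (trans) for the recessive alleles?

trans

The two most frequent classes are vi+ l (284) and vi l+ (282); these are the parental (non-recombinant) types.
So the F1 carried vi+ l on one chromosome and vi l+ on the other — the recessive alleles are on opposite chromosomes (trans / repulsion).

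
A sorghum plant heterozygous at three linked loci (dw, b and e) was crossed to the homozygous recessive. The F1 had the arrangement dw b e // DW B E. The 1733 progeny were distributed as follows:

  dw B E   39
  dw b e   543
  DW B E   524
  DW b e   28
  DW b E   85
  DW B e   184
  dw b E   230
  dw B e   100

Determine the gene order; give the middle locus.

The two rarest classes, DW b e and dw B E, are the double crossovers. Comparing them with the parentals, only the dw allele has switched, so dw is the middle locus and the order is e – dw – b.

dw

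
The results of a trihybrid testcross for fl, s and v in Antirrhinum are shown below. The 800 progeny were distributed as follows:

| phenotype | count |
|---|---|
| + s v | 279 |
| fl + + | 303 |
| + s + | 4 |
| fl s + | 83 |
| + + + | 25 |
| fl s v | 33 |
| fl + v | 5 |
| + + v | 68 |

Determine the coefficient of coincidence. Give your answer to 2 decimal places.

The two most frequent reciprocal classes, + s v and fl + +, are the parental types, so the F1 was + s v / fl + +.
The two rarest classes, + s + and fl + v, are the double crossovers. Comparing them with the parentals, only the v allele has switched, so v is the middle locus and the order is s – v – fl.
s–v: (151 + 9)/800 = 0.2000; v–fl: (58 + 9)/800 = 0.0838.
Expected DCO frequency = 0.2000 × 0.0838 ≈ 0.01676; observed = 9/800 ≈ 0.01125.
Coefficient of coincidence = 0.01125/0.01676 ≈ 0.67.

0.67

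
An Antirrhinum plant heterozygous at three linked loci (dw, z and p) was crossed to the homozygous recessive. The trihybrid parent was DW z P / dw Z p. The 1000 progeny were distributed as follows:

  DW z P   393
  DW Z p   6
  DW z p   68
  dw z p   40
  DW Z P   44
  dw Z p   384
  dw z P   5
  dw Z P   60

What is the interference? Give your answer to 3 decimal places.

0.167

The two rarest classes, dw z P and DW Z p, are the double crossovers. Comparing them with the parentals, only the dw allele has switched, so dw is the middle locus and the order is p – dw – z.
p–dw: (128 + 11)/1000 = 0.1390; dw–z: (84 + 11)/1000 = 0.0950.
Expected DCO frequency = 0.1390 × 0.0950 ≈ 0.01321; observed = 11/1000 ≈ 0.01100.
Coefficient of coincidence = 0.01100/0.01321 ≈ 0.833; interference = 1 − 0.833 = 0.167.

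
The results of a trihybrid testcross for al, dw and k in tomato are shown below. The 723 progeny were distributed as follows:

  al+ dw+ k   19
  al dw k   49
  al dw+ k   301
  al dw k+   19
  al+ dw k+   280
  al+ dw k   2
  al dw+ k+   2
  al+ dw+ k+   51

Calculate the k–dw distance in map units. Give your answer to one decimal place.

The two most frequent reciprocal classes, al dw+ k and al+ dw k+, are the parental types, so the F1 was al dw+ k / al+ dw k+.
The two rarest classes, al dw+ k+ and al+ dw k, are the double crossovers. Comparing them with the parentals, only the k allele has switched, so k is the middle locus and the order is al – k – dw.
Crossovers in the k–dw interval produce the single-crossover classes al dw k and al+ dw+ k+ (49 + 51 = 100) plus the double crossovers (4).
RF(k–dw) = (100 + 4) / 723 = 104/723 = 0.1438 → 14.4 map units.

14.4 map units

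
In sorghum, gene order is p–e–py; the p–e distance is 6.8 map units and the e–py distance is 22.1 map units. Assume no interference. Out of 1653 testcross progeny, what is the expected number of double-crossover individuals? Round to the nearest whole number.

25

Map distances give recombination frequencies of 0.068 and 0.221 for the two intervals.
With no interference, expected double-crossover frequency = 0.068 × 0.221 = 0.01503.
Expected number = 0.01503 × 1653 = 24.84 ≈ 25.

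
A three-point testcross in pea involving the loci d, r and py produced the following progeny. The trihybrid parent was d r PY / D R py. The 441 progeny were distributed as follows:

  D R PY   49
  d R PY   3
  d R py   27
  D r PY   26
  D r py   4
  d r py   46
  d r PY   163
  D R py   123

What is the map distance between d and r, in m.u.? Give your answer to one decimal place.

13.6 m.u.

The two rarest classes, d R PY and D r py, are the double crossovers. Comparing them with the parentals, only the r allele has switched, so r is the middle locus and the order is d – r – py.
Crossovers in the d–r interval produce the single-crossover classes D r PY and d R py (26 + 27 = 53) plus the double crossovers (7).
RF(d–r) = (53 + 7) / 441 = 60/441 = 0.1361 → 13.6 m.u.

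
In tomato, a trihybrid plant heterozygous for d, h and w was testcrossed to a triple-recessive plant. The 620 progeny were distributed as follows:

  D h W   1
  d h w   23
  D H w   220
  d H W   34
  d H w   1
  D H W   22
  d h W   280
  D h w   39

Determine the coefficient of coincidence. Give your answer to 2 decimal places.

The two most frequent reciprocal classes, d h W and D H w, are the parental types, so the F1 was d h W / D H w.
The two rarest classes, D h W and d H w, are the double crossovers. Comparing them with the parentals, only the d allele has switched, so d is the middle locus and the order is w – d – h.
w–d: (45 + 2)/620 = 0.0758; d–h: (73 + 2)/620 = 0.1210.
Expected DCO frequency = 0.0758 × 0.1210 ≈ 0.00917; observed = 2/620 ≈ 0.00323.
Coefficient of coincidence = 0.00323/0.00917 ≈ 0.35.

0.35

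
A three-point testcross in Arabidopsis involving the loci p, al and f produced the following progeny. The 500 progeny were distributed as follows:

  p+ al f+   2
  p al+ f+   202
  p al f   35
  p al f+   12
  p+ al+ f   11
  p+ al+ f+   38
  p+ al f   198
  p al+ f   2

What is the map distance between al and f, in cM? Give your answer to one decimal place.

The two most frequent reciprocal classes, p+ al f and p al+ f+, are the parental types, so the F1 was p+ al f / p al+ f+.
The two rarest classes, p+ al f+ and p al+ f, are the double crossovers. Comparing them with the parentals, only the f allele has switched, so f is the middle locus and the order is al – f – p.
Crossovers in the al–f interval produce the single-crossover classes p+ al+ f and p al f+ (11 + 12 = 23) plus the double crossovers (4).
RF(al–f) = (23 + 4) / 500 = 27/500 = 0.0540 → 5.4 cM.

5.4 cM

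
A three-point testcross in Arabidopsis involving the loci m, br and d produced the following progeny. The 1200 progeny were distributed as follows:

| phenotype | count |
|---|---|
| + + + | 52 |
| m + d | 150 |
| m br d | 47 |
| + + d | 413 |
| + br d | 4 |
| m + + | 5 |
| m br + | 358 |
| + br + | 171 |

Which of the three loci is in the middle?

br

The two most frequent reciprocal classes, + + d and m br +, are the parental types, so the F1 was + + d / m br +.
The two rarest classes, + br d and m + +, are the double crossovers. Comparing them with the parentals, only the br allele has switched, so br is the middle locus and the order is d – br – m.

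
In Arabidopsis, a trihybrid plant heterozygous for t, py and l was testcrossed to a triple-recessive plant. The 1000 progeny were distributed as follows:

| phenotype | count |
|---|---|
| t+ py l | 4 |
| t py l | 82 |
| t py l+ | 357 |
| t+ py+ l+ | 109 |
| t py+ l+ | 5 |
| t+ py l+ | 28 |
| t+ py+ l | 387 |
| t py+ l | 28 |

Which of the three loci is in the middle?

py

The two most frequent reciprocal classes, t+ py+ l and t py l+, are the parental types, so the F1 was t+ py+ l / t py l+.
The two rarest classes, t+ py l and t py+ l+, are the double crossovers. Comparing them with the parentals, only the py allele has switched, so py is the middle locus and the order is t – py – l.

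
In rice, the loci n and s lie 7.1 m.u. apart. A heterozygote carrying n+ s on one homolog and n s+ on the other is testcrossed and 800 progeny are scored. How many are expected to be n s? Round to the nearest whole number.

28

A map distance of 7.1 m.u. corresponds to a recombination frequency of 0.071.
The F1 is n+ s / n s+, so n s is a recombinant gamete class with expected frequency r/2 = 0.071/2 = 0.0355.
Expected number = 0.0355 × 800 = 28.40 ≈ 28.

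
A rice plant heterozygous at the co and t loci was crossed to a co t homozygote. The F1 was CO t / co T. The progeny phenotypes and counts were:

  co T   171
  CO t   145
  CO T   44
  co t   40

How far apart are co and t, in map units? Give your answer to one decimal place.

21.0 map units

The recombinant classes are CO T and co t: 44 + 40 = 84.
Recombination frequency = 84/400 = 0.2100 ≈ 21.0%, i.e. 21.0 map units.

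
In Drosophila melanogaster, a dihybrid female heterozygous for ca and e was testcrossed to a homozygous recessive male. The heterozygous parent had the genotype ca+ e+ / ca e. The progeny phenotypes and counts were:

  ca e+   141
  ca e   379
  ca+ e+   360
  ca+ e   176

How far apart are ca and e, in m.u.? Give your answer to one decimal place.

30.0 m.u.

The recombinant classes are ca+ e and ca e+: 176 + 141 = 317.
Recombination frequency = 317/1056 = 0.3002 ≈ 30.0%, i.e. 30.0 m.u.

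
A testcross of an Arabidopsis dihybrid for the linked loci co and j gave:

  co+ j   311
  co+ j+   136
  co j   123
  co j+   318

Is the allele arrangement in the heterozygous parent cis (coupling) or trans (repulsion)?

trans

The two most frequent classes are co+ j (311) and co j+ (318); these are the parental (non-recombinant) types.
So the F1 carried co+ j on one chromosome and co j+ on the other — the recessive alleles are on opposite chromosomes (trans / repulsion).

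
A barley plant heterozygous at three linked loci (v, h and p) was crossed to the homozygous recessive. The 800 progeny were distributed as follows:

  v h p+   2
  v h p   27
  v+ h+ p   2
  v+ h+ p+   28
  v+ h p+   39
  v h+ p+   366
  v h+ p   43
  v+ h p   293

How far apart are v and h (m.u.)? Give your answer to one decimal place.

The two most frequent reciprocal classes, v+ h p and v h+ p+, are the parental types, so the F1 was v+ h p / v h+ p+.
The two rarest classes, v+ h+ p and v h p+, are the double crossovers. Comparing them with the parentals, only the h allele has switched, so h is the middle locus and the order is p – h – v.
Crossovers in the h–v interval produce the single-crossover classes v h p and v+ h+ p+ (27 + 28 = 55) plus the double crossovers (4).
RF(h–v) = (55 + 4) / 800 = 59/800 = 0.0737 → 7.4 m.u.

7.4 m.u.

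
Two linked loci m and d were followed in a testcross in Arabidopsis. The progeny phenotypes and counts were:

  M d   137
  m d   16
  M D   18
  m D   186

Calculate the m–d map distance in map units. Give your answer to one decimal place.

The two most frequent classes, M d (137) and m D (186), are the parental types, so the F1 was M d / m D.
The recombinant classes are M D and m d: 18 + 16 = 34.
Recombination frequency = 34/357 = 0.0952 ≈ 9.5%, i.e. 9.5 map units.

9.5 map units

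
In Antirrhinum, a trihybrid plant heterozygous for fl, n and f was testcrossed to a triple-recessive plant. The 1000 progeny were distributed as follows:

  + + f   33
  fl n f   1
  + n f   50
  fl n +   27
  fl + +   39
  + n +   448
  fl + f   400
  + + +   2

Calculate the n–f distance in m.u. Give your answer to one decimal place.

9.2 m.u.

The two most frequent reciprocal classes, + n + and fl + f, are the parental types, so the F1 was + n + / fl + f.
The two rarest classes, + + + and fl n f, are the double crossovers. Comparing them with the parentals, only the n allele has switched, so n is the middle locus and the order is fl – n – f.
Crossovers in the n–f interval produce the single-crossover classes + n f and fl + + (50 + 39 = 89) plus the double crossovers (3).
RF(n–f) = (89 + 3) / 1000 = 92/1000 = 0.0920 → 9.2 m.u.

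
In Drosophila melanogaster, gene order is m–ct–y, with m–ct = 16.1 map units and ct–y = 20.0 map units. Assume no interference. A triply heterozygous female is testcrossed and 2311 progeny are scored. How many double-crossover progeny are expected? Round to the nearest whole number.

74

Map distances give recombination frequencies of 0.161 and 0.200 for the two intervals.
With no interference, expected double-crossover frequency = 0.161 × 0.200 = 0.03220.
Expected number = 0.03220 × 2311 = 74.41 ≈ 74.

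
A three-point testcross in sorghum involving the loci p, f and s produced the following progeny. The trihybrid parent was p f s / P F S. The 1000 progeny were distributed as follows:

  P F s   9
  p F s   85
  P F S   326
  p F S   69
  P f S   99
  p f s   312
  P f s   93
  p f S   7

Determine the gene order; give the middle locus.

The two rarest classes, p f S and P F s, are the double crossovers. Comparing them with the parentals, only the s allele has switched, so s is the middle locus and the order is f – s – p.

s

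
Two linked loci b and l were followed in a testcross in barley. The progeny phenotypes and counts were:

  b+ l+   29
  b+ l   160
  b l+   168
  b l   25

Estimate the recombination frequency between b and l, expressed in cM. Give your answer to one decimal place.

The two most frequent classes, b+ l (160) and b l+ (168), are the parental types, so the F1 was b+ l / b l+.
The recombinant classes are b+ l+ and b l: 29 + 25 = 54.
Recombination frequency = 54/382 = 0.1414 ≈ 14.1%, i.e. 14.1 cM.

14.1 cM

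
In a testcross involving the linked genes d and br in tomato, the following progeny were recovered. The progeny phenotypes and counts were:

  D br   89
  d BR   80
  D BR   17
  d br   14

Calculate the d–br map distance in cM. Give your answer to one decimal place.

The two most frequent classes, D br (89) and d BR (80), are the parental types, so the F1 was D br / d BR.
The recombinant classes are D BR and d br: 17 + 14 = 31.
Recombination frequency = 31/200 = 0.1550 ≈ 15.5%, i.e. 15.5 cM.

15.5 cM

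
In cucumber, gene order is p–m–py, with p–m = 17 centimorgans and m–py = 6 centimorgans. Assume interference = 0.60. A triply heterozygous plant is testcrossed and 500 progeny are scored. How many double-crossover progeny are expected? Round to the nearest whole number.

Map distances give recombination frequencies of 0.170 and 0.060 for the two intervals.
With interference 0.60 (so coincidence = 0.40), expected double-crossover frequency = 0.170 × 0.060 × 0.40 = 0.00408.
Expected number = 0.00408 × 500 = 2.04 ≈ 2.

2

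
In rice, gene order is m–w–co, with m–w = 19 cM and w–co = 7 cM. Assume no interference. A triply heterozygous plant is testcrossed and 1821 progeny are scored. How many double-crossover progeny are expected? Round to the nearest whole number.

24

Map distances give recombination frequencies of 0.190 and 0.070 for the two intervals.
With no interference, expected double-crossover frequency = 0.190 × 0.070 = 0.01330.
Expected number = 0.01330 × 1821 = 24.22 ≈ 24.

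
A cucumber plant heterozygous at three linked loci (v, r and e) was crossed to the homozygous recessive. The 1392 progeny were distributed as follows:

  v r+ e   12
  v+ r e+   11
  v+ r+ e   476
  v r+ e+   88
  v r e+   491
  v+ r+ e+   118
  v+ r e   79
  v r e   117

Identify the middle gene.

The two most frequent reciprocal classes, v+ r+ e and v r e+, are the parental types, so the F1 was v+ r+ e / v r e+.
The two rarest classes, v r+ e and v+ r e+, are the double crossovers. Comparing them with the parentals, only the v allele has switched, so v is the middle locus and the order is r – v – e.

v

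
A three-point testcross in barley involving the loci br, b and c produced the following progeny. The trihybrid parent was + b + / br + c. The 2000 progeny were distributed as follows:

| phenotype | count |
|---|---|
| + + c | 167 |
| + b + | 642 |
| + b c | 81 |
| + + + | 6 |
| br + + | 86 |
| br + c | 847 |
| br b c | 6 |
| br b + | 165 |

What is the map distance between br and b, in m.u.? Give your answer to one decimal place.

17.2 m.u.

The two rarest classes, + + + and br b c, are the double crossovers. Comparing them with the parentals, only the b allele has switched, so b is the middle locus and the order is br – b – c.
Crossovers in the br–b interval produce the single-crossover classes br b + and + + c (165 + 167 = 332) plus the double crossovers (12).
RF(br–b) = (332 + 12) / 2000 = 344/2000 = 0.1720 → 17.2 m.u.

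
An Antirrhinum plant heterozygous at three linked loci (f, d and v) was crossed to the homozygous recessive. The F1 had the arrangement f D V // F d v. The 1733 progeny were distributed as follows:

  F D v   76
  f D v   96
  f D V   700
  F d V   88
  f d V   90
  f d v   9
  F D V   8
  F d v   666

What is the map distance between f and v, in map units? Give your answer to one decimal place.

11.6 map units

The two rarest classes, F D V and f d v, are the double crossovers. Comparing them with the parentals, only the f allele has switched, so f is the middle locus and the order is v – f – d.
Crossovers in the v–f interval produce the single-crossover classes f D v and F d V (96 + 88 = 184) plus the double crossovers (17).
RF(v–f) = (184 + 17) / 1733 = 201/1733 = 0.1160 → 11.6 map units.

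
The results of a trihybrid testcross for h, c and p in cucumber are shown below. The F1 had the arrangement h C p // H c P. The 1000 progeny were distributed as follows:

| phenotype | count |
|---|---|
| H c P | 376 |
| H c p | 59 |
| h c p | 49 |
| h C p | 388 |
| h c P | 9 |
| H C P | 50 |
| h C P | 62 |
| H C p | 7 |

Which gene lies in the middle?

The two rarest classes, H C p and h c P, are the double crossovers. Comparing them with the parentals, only the h allele has switched, so h is the middle locus and the order is c – h – p.

h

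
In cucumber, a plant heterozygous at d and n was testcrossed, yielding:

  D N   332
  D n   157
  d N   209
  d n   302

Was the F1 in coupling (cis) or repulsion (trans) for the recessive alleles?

The two most frequent classes are D N (332) and d n (302); these are the parental (non-recombinant) types.
So the F1 carried D N on one chromosome and d n on the other — the recessive alleles are on the same chromosome (cis / coupling).

cis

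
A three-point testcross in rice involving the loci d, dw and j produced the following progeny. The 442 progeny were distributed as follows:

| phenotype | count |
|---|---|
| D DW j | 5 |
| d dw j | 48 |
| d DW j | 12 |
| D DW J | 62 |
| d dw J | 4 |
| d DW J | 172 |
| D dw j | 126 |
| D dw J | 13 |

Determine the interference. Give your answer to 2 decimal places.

0.02

The two most frequent reciprocal classes, D dw j and d DW J, are the parental types, so the F1 was D dw j / d DW J.
The two rarest classes, D DW j and d dw J, are the double crossovers. Comparing them with the parentals, only the dw allele has switched, so dw is the middle locus and the order is j – dw – d.
j–dw: (25 + 9)/442 = 0.0769; dw–d: (110 + 9)/442 = 0.2692.
Expected DCO frequency = 0.0769 × 0.2692 ≈ 0.02070; observed = 9/442 ≈ 0.02036.
Coefficient of coincidence = 0.02036/0.02070 ≈ 0.98; interference = 1 − 0.98 = 0.02.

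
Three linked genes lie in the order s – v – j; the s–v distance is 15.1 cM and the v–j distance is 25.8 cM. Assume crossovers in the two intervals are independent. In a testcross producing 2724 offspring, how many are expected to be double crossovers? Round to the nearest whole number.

106

Map distances give recombination frequencies of 0.151 and 0.258 for the two intervals.
With no interference, expected double-crossover frequency = 0.151 × 0.258 = 0.03896.
Expected number = 0.03896 × 2724 = 106.12 ≈ 106.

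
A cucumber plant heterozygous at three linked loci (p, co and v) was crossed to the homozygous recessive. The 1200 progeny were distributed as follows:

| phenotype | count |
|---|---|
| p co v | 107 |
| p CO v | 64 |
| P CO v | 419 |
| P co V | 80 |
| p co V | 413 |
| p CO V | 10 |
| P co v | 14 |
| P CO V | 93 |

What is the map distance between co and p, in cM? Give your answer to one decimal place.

The two most frequent reciprocal classes, P CO v and p co V, are the parental types, so the F1 was P CO v / p co V.
The two rarest classes, P co v and p CO V, are the double crossovers. Comparing them with the parentals, only the co allele has switched, so co is the middle locus and the order is v – co – p.
Crossovers in the co–p interval produce the single-crossover classes p CO v and P co V (64 + 80 = 144) plus the double crossovers (24).
RF(co–p) = (144 + 24) / 1200 = 168/1200 = 0.1400 → 14.0 cM.

14.0 cM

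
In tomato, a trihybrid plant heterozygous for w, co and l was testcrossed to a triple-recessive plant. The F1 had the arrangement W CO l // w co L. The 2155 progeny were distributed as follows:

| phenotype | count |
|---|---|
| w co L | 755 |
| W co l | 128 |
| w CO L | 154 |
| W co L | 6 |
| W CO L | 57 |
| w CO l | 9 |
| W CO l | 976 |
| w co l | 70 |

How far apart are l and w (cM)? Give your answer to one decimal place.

6.6 cM

The two rarest classes, w CO l and W co L, are the double crossovers. Comparing them with the parentals, only the w allele has switched, so w is the middle locus and the order is l – w – co.
Crossovers in the l–w interval produce the single-crossover classes W CO L and w co l (57 + 70 = 127) plus the double crossovers (15).
RF(l–w) = (127 + 15) / 2155 = 142/2155 = 0.0659 → 6.6 cM.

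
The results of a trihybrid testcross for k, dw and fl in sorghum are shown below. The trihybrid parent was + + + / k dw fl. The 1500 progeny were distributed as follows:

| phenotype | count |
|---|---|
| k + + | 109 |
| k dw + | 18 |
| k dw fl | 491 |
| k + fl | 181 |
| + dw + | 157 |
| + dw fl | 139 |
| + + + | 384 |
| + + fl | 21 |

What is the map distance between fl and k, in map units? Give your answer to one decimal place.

The two rarest classes, + + fl and k dw +, are the double crossovers. Comparing them with the parentals, only the fl allele has switched, so fl is the middle locus and the order is k – fl – dw.
Crossovers in the k–fl interval produce the single-crossover classes k + + and + dw fl (109 + 139 = 248) plus the double crossovers (39).
RF(k–fl) = (248 + 39) / 1500 = 287/1500 = 0.1913 → 19.1 map units.

19.1 map units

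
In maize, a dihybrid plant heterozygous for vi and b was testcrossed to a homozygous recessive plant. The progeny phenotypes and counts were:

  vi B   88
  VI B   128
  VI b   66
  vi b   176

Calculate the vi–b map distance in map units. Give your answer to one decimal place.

33.6 map units

The two most frequent classes, VI B (128) and vi b (176), are the parental types, so the F1 was VI B / vi b.
The recombinant classes are VI b and vi B: 66 + 88 = 154.
Recombination frequency = 154/458 = 0.3362 ≈ 33.6%, i.e. 33.6 map units.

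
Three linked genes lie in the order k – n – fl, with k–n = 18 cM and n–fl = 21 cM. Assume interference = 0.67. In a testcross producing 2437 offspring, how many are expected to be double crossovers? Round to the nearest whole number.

Map distances give recombination frequencies of 0.180 and 0.210 for the two intervals.
With interference 0.67 (so coincidence = 0.33), expected double-crossover frequency = 0.180 × 0.210 × 0.33 = 0.01247.
Expected number = 0.01247 × 2437 = 30.40 ≈ 30.

30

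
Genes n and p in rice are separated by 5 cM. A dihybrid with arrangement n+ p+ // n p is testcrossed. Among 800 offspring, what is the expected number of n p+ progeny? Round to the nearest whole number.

20

A map distance of 5 cM corresponds to a recombination frequency of 0.050.
The F1 is n+ p+ / n p, so n p+ is a recombinant gamete class with expected frequency r/2 = 0.050/2 = 0.0250.
Expected number = 0.0250 × 800 = 20.00 ≈ 20.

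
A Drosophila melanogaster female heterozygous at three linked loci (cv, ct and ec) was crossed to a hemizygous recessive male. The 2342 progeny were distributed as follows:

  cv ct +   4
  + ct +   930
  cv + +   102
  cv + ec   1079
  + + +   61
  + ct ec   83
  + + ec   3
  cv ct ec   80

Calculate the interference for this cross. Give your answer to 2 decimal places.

0.42

The two most frequent reciprocal classes, + ct + and cv + ec, are the parental types, so the F1 was + ct + / cv + ec.
The two rarest classes, cv ct + and + + ec, are the double crossovers. Comparing them with the parentals, only the cv allele has switched, so cv is the middle locus and the order is ec – cv – ct.
ec–cv: (185 + 7)/2342 = 0.0820; cv–ct: (141 + 7)/2342 = 0.0632.
Expected DCO frequency = 0.0820 × 0.0632 ≈ 0.00518; observed = 7/2342 ≈ 0.00299.
Coefficient of coincidence = 0.00299/0.00518 ≈ 0.58; interference = 1 − 0.58 = 0.42.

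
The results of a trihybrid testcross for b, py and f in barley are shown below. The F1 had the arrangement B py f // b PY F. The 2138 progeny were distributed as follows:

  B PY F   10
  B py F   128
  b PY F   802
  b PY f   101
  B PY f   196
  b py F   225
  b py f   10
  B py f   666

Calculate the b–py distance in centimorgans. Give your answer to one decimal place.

The two rarest classes, b py f and B PY F, are the double crossovers. Comparing them with the parentals, only the b allele has switched, so b is the middle locus and the order is py – b – f.
Crossovers in the py–b interval produce the single-crossover classes B PY f and b py F (196 + 225 = 421) plus the double crossovers (20).
RF(py–b) = (421 + 20) / 2138 = 441/2138 = 0.2063 → 20.6 centimorgans.

20.6 centimorgans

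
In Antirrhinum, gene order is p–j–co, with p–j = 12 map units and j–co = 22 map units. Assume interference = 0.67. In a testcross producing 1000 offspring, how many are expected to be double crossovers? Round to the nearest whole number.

9

Map distances give recombination frequencies of 0.120 and 0.220 for the two intervals.
With interference 0.67 (so coincidence = 0.33), expected double-crossover frequency = 0.120 × 0.220 × 0.33 = 0.00871.
Expected number = 0.00871 × 1000 = 8.71 ≈ 9.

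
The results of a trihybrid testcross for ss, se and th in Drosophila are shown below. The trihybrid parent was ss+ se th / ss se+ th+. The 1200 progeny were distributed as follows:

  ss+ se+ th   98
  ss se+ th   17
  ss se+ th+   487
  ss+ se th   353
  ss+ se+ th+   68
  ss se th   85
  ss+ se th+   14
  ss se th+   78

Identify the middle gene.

The two rarest classes, ss+ se th+ and ss se+ th, are the double crossovers. Comparing them with the parentals, only the th allele has switched, so th is the middle locus and the order is ss – th – se.

th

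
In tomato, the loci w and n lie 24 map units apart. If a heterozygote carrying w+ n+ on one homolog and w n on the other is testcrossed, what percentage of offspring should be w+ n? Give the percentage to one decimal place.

A map distance of 24 map units corresponds to a recombination frequency of 0.240.
The F1 is w+ n+ / w n, so w+ n is a recombinant gamete class with expected frequency r/2 = 0.240/2 = 0.1200.
That is 0.1200 = 12.0% of the progeny.

12.0%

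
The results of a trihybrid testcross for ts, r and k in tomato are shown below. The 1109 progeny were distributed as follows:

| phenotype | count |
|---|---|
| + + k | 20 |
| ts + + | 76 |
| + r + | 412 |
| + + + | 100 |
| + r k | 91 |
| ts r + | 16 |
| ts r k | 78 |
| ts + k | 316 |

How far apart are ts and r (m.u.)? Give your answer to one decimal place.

The two most frequent reciprocal classes, + r + and ts + k, are the parental types, so the F1 was + r + / ts + k.
The two rarest classes, ts r + and + + k, are the double crossovers. Comparing them with the parentals, only the ts allele has switched, so ts is the middle locus and the order is k – ts – r.
Crossovers in the ts–r interval produce the single-crossover classes + + + and ts r k (100 + 78 = 178) plus the double crossovers (36).
RF(ts–r) = (178 + 36) / 1109 = 214/1109 = 0.1930 → 19.3 m.u.

19.3 m.u.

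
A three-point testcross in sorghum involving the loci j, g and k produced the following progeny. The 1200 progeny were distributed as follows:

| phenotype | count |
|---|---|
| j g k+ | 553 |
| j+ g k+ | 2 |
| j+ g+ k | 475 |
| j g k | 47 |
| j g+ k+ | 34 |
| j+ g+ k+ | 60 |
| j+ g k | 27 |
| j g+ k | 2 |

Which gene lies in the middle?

j

The two most frequent reciprocal classes, j g k+ and j+ g+ k, are the parental types, so the F1 was j g k+ / j+ g+ k.
The two rarest classes, j+ g k+ and j g+ k, are the double crossovers. Comparing them with the parentals, only the j allele has switched, so j is the middle locus and the order is g – j – k.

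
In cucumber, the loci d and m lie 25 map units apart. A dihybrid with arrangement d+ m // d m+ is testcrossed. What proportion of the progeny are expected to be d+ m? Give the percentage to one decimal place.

37.5%

A map distance of 25 map units corresponds to a recombination frequency of 0.250.
The F1 is d+ m / d m+, so d+ m is a parental gamete class with expected frequency (1 − r)/2 = 0.750/2 = 0.3750.
That is 0.3750 = 37.5% of the progeny.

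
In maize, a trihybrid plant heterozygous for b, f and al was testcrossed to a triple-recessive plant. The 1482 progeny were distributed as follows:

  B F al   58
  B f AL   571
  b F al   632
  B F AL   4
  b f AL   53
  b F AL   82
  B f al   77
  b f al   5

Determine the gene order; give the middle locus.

f

The two most frequent reciprocal classes, b F al and B f AL, are the parental types, so the F1 was b F al / B f AL.
The two rarest classes, b f al and B F AL, are the double crossovers. Comparing them with the parentals, only the f allele has switched, so f is the middle locus and the order is b – f – al.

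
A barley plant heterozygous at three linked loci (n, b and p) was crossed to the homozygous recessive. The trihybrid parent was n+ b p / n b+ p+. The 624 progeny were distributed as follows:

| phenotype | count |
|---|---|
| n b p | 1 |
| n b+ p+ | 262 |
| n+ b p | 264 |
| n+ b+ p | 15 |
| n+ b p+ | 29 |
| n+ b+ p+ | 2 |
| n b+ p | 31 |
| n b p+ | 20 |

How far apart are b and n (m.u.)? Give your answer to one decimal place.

The two rarest classes, n b p and n+ b+ p+, are the double crossovers. Comparing them with the parentals, only the n allele has switched, so n is the middle locus and the order is b – n – p.
Crossovers in the b–n interval produce the single-crossover classes n+ b+ p and n b p+ (15 + 20 = 35) plus the double crossovers (3).
RF(b–n) = (35 + 3) / 624 = 38/624 = 0.0609 → 6.1 m.u.

6.1 m.u.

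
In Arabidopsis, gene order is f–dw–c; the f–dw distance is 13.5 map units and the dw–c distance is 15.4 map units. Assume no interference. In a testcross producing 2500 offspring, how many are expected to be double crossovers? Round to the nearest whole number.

52

Map distances give recombination frequencies of 0.135 and 0.154 for the two intervals.
With no interference, expected double-crossover frequency = 0.135 × 0.154 = 0.02079.
Expected number = 0.02079 × 2500 = 51.98 ≈ 52.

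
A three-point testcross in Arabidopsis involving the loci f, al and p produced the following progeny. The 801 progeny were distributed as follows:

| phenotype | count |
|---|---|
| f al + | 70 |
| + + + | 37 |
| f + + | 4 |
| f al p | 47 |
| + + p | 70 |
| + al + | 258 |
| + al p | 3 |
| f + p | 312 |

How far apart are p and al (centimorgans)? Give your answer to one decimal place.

11.4 centimorgans

The two most frequent reciprocal classes, f + p and + al +, are the parental types, so the F1 was f + p / + al +.
The two rarest classes, f + + and + al p, are the double crossovers. Comparing them with the parentals, only the p allele has switched, so p is the middle locus and the order is al – p – f.
Crossovers in the al–p interval produce the single-crossover classes f al p and + + + (47 + 37 = 84) plus the double crossovers (7).
RF(al–p) = (84 + 7) / 801 = 91/801 = 0.1136 → 11.4 centimorgans.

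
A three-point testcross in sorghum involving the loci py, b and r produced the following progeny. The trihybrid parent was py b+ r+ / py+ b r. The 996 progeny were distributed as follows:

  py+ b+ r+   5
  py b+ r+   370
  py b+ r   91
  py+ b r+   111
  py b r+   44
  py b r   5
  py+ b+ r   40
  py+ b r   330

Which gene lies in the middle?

The two rarest classes, py+ b+ r+ and py b r, are the double crossovers. Comparing them with the parentals, only the py allele has switched, so py is the middle locus and the order is b – py – r.

py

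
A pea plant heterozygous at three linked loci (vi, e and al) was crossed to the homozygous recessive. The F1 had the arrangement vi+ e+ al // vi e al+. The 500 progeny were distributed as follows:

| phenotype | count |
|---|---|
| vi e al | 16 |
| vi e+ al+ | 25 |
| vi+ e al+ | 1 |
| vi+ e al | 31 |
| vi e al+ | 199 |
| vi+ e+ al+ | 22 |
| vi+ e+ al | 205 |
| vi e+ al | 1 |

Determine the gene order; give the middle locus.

The two rarest classes, vi e+ al and vi+ e al+, are the double crossovers. Comparing them with the parentals, only the vi allele has switched, so vi is the middle locus and the order is e – vi – al.

vi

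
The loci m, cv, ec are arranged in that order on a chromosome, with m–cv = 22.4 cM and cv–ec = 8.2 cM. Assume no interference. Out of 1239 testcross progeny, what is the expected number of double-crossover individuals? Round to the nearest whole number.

23

Map distances give recombination frequencies of 0.224 and 0.082 for the two intervals.
With no interference, expected double-crossover frequency = 0.224 × 0.082 = 0.01837.
Expected number = 0.01837 × 1239 = 22.76 ≈ 23.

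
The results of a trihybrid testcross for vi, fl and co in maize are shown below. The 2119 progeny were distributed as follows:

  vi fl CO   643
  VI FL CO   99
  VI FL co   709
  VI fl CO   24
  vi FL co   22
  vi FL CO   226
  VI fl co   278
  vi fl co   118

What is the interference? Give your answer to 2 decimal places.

The two most frequent reciprocal classes, VI FL co and vi fl CO, are the parental types, so the F1 was VI FL co / vi fl CO.
The two rarest classes, vi FL co and VI fl CO, are the double crossovers. Comparing them with the parentals, only the vi allele has switched, so vi is the middle locus and the order is fl – vi – co.
fl–vi: (504 + 46)/2119 = 0.2596; vi–co: (217 + 46)/2119 = 0.1241.
Expected DCO frequency = 0.2596 × 0.1241 ≈ 0.03222; observed = 46/2119 ≈ 0.02171.
Coefficient of coincidence = 0.02171/0.03222 ≈ 0.67; interference = 1 − 0.67 = 0.33.

0.33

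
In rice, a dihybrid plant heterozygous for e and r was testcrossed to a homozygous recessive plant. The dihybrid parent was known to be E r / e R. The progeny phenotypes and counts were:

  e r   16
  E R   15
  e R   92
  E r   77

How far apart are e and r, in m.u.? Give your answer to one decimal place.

The recombinant classes are E R and e r: 15 + 16 = 31.
Recombination frequency = 31/200 = 0.1550 ≈ 15.5%, i.e. 15.5 m.u.

15.5 m.u.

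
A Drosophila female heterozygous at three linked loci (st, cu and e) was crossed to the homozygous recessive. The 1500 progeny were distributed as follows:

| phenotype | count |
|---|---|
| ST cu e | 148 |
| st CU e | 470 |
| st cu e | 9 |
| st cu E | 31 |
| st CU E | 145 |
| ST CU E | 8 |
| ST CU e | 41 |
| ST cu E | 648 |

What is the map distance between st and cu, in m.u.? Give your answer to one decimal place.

The two most frequent reciprocal classes, st CU e and ST cu E, are the parental types, so the F1 was st CU e / ST cu E.
The two rarest classes, st cu e and ST CU E, are the double crossovers. Comparing them with the parentals, only the cu allele has switched, so cu is the middle locus and the order is st – cu – e.
Crossovers in the st–cu interval produce the single-crossover classes ST CU e and st cu E (41 + 31 = 72) plus the double crossovers (17).
RF(st–cu) = (72 + 17) / 1500 = 89/1500 = 0.0593 → 5.9 m.u.

5.9 m.u.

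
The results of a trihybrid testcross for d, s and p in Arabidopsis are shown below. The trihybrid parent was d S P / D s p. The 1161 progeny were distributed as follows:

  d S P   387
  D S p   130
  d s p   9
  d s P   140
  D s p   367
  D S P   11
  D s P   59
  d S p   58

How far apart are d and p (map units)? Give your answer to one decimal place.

11.8 map units

The two rarest classes, D S P and d s p, are the double crossovers. Comparing them with the parentals, only the d allele has switched, so d is the middle locus and the order is s – d – p.
Crossovers in the d–p interval produce the single-crossover classes d S p and D s P (58 + 59 = 117) plus the double crossovers (20).
RF(d–p) = (117 + 20) / 1161 = 137/1161 = 0.1180 → 11.8 map units.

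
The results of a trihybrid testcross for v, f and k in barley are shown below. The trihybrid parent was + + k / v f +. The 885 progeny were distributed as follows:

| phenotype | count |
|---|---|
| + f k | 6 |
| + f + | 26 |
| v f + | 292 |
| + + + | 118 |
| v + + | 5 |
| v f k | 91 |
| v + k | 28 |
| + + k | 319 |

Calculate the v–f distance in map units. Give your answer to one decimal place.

7.3 map units

The two rarest classes, + f k and v + +, are the double crossovers. Comparing them with the parentals, only the f allele has switched, so f is the middle locus and the order is k – f – v.
Crossovers in the f–v interval produce the single-crossover classes v + k and + f + (28 + 26 = 54) plus the double crossovers (11).
RF(f–v) = (54 + 11) / 885 = 65/885 = 0.0734 → 7.3 map units.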